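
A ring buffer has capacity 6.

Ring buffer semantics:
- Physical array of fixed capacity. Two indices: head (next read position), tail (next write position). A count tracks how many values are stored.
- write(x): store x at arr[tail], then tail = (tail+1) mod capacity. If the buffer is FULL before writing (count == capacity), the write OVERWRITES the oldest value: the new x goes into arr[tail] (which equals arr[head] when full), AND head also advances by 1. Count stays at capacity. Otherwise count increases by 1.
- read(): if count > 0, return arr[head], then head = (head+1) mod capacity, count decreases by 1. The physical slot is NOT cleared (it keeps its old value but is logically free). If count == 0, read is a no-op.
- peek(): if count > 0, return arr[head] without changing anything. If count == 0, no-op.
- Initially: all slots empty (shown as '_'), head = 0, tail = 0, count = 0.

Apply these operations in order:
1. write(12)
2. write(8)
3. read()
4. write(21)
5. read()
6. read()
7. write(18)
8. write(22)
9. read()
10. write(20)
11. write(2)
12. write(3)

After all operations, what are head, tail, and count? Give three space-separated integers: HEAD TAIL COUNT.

After op 1 (write(12)): arr=[12 _ _ _ _ _] head=0 tail=1 count=1
After op 2 (write(8)): arr=[12 8 _ _ _ _] head=0 tail=2 count=2
After op 3 (read()): arr=[12 8 _ _ _ _] head=1 tail=2 count=1
After op 4 (write(21)): arr=[12 8 21 _ _ _] head=1 tail=3 count=2
After op 5 (read()): arr=[12 8 21 _ _ _] head=2 tail=3 count=1
After op 6 (read()): arr=[12 8 21 _ _ _] head=3 tail=3 count=0
After op 7 (write(18)): arr=[12 8 21 18 _ _] head=3 tail=4 count=1
After op 8 (write(22)): arr=[12 8 21 18 22 _] head=3 tail=5 count=2
After op 9 (read()): arr=[12 8 21 18 22 _] head=4 tail=5 count=1
After op 10 (write(20)): arr=[12 8 21 18 22 20] head=4 tail=0 count=2
After op 11 (write(2)): arr=[2 8 21 18 22 20] head=4 tail=1 count=3
After op 12 (write(3)): arr=[2 3 21 18 22 20] head=4 tail=2 count=4

Answer: 4 2 4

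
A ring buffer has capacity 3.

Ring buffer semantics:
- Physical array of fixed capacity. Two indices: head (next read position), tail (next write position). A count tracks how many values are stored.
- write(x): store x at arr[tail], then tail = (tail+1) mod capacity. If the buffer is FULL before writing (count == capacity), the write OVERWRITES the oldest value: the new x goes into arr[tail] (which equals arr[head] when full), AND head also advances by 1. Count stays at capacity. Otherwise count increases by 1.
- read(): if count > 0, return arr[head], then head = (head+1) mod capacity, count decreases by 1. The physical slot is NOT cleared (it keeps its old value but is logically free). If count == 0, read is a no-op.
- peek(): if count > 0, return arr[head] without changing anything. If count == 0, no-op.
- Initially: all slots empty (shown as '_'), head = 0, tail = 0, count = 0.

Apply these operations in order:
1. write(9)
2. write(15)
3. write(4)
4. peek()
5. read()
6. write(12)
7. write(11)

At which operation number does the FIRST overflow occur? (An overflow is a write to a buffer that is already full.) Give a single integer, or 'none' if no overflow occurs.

After op 1 (write(9)): arr=[9 _ _] head=0 tail=1 count=1
After op 2 (write(15)): arr=[9 15 _] head=0 tail=2 count=2
After op 3 (write(4)): arr=[9 15 4] head=0 tail=0 count=3
After op 4 (peek()): arr=[9 15 4] head=0 tail=0 count=3
After op 5 (read()): arr=[9 15 4] head=1 tail=0 count=2
After op 6 (write(12)): arr=[12 15 4] head=1 tail=1 count=3
After op 7 (write(11)): arr=[12 11 4] head=2 tail=2 count=3

Answer: 7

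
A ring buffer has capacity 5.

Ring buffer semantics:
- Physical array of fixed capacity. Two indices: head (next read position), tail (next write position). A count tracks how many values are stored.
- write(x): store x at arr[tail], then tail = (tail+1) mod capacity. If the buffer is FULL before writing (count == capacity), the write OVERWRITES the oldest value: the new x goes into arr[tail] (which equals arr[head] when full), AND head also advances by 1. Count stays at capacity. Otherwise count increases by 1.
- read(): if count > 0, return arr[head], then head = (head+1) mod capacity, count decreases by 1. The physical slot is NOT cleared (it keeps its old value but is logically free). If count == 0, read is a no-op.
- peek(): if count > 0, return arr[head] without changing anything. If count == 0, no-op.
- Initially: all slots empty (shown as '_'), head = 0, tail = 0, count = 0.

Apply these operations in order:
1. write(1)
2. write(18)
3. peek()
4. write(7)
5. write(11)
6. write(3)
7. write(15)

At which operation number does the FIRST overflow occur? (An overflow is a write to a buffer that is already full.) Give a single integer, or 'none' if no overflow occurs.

After op 1 (write(1)): arr=[1 _ _ _ _] head=0 tail=1 count=1
After op 2 (write(18)): arr=[1 18 _ _ _] head=0 tail=2 count=2
After op 3 (peek()): arr=[1 18 _ _ _] head=0 tail=2 count=2
After op 4 (write(7)): arr=[1 18 7 _ _] head=0 tail=3 count=3
After op 5 (write(11)): arr=[1 18 7 11 _] head=0 tail=4 count=4
After op 6 (write(3)): arr=[1 18 7 11 3] head=0 tail=0 count=5
After op 7 (write(15)): arr=[15 18 7 11 3] head=1 tail=1 count=5

Answer: 7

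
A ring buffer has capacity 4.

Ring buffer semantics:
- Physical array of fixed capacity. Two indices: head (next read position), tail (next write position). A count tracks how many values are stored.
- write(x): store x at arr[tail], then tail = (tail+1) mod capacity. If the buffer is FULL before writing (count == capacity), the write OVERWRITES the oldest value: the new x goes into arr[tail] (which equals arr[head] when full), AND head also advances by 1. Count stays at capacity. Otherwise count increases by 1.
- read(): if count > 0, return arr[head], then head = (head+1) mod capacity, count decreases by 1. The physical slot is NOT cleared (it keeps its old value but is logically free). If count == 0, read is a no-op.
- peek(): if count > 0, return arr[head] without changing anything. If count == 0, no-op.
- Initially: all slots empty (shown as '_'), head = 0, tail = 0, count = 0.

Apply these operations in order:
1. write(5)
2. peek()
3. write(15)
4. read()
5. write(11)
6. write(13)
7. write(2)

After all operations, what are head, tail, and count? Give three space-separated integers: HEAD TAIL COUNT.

Answer: 1 1 4

Derivation:
After op 1 (write(5)): arr=[5 _ _ _] head=0 tail=1 count=1
After op 2 (peek()): arr=[5 _ _ _] head=0 tail=1 count=1
After op 3 (write(15)): arr=[5 15 _ _] head=0 tail=2 count=2
After op 4 (read()): arr=[5 15 _ _] head=1 tail=2 count=1
After op 5 (write(11)): arr=[5 15 11 _] head=1 tail=3 count=2
After op 6 (write(13)): arr=[5 15 11 13] head=1 tail=0 count=3
After op 7 (write(2)): arr=[2 15 11 13] head=1 tail=1 count=4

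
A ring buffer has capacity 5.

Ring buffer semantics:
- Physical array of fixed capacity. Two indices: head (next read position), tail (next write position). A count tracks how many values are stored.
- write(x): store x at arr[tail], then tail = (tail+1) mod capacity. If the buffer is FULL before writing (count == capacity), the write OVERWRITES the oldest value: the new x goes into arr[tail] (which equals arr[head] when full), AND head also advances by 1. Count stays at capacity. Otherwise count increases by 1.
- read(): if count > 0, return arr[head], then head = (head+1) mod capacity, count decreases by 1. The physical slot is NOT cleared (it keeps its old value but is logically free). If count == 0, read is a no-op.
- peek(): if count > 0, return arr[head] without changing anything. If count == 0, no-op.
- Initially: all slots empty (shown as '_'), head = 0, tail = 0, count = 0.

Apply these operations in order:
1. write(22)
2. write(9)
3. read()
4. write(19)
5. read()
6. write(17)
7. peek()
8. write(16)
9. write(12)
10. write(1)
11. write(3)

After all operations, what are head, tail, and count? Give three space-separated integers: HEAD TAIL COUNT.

Answer: 3 3 5

Derivation:
After op 1 (write(22)): arr=[22 _ _ _ _] head=0 tail=1 count=1
After op 2 (write(9)): arr=[22 9 _ _ _] head=0 tail=2 count=2
After op 3 (read()): arr=[22 9 _ _ _] head=1 tail=2 count=1
After op 4 (write(19)): arr=[22 9 19 _ _] head=1 tail=3 count=2
After op 5 (read()): arr=[22 9 19 _ _] head=2 tail=3 count=1
After op 6 (write(17)): arr=[22 9 19 17 _] head=2 tail=4 count=2
After op 7 (peek()): arr=[22 9 19 17 _] head=2 tail=4 count=2
After op 8 (write(16)): arr=[22 9 19 17 16] head=2 tail=0 count=3
After op 9 (write(12)): arr=[12 9 19 17 16] head=2 tail=1 count=4
After op 10 (write(1)): arr=[12 1 19 17 16] head=2 tail=2 count=5
After op 11 (write(3)): arr=[12 1 3 17 16] head=3 tail=3 count=5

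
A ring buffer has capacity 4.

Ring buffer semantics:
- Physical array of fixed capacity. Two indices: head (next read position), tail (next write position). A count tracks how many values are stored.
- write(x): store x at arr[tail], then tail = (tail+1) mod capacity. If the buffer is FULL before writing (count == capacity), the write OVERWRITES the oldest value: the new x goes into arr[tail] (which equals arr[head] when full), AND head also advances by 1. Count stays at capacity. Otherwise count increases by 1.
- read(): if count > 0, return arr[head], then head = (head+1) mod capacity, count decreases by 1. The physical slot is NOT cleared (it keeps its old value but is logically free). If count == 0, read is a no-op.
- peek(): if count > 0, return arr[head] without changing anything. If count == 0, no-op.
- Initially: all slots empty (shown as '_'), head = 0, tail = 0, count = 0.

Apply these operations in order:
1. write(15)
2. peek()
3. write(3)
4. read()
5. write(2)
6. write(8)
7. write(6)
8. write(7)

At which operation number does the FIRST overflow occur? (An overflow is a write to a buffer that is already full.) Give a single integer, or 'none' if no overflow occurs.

Answer: 8

Derivation:
After op 1 (write(15)): arr=[15 _ _ _] head=0 tail=1 count=1
After op 2 (peek()): arr=[15 _ _ _] head=0 tail=1 count=1
After op 3 (write(3)): arr=[15 3 _ _] head=0 tail=2 count=2
After op 4 (read()): arr=[15 3 _ _] head=1 tail=2 count=1
After op 5 (write(2)): arr=[15 3 2 _] head=1 tail=3 count=2
After op 6 (write(8)): arr=[15 3 2 8] head=1 tail=0 count=3
After op 7 (write(6)): arr=[6 3 2 8] head=1 tail=1 count=4
After op 8 (write(7)): arr=[6 7 2 8] head=2 tail=2 count=4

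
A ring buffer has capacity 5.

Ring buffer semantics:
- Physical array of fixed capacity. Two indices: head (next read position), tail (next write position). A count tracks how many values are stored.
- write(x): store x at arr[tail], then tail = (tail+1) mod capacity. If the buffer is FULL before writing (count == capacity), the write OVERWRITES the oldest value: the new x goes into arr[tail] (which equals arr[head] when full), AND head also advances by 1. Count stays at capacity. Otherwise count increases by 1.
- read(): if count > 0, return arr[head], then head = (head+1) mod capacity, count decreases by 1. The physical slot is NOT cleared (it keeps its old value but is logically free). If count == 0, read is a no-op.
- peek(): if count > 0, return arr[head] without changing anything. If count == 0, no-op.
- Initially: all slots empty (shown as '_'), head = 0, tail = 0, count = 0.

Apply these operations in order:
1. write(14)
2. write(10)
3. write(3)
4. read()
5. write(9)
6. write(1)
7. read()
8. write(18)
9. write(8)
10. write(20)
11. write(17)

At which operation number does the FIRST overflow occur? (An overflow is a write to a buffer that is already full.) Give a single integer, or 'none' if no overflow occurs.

Answer: 10

Derivation:
After op 1 (write(14)): arr=[14 _ _ _ _] head=0 tail=1 count=1
After op 2 (write(10)): arr=[14 10 _ _ _] head=0 tail=2 count=2
After op 3 (write(3)): arr=[14 10 3 _ _] head=0 tail=3 count=3
After op 4 (read()): arr=[14 10 3 _ _] head=1 tail=3 count=2
After op 5 (write(9)): arr=[14 10 3 9 _] head=1 tail=4 count=3
After op 6 (write(1)): arr=[14 10 3 9 1] head=1 tail=0 count=4
After op 7 (read()): arr=[14 10 3 9 1] head=2 tail=0 count=3
After op 8 (write(18)): arr=[18 10 3 9 1] head=2 tail=1 count=4
After op 9 (write(8)): arr=[18 8 3 9 1] head=2 tail=2 count=5
After op 10 (write(20)): arr=[18 8 20 9 1] head=3 tail=3 count=5
After op 11 (write(17)): arr=[18 8 20 17 1] head=4 tail=4 count=5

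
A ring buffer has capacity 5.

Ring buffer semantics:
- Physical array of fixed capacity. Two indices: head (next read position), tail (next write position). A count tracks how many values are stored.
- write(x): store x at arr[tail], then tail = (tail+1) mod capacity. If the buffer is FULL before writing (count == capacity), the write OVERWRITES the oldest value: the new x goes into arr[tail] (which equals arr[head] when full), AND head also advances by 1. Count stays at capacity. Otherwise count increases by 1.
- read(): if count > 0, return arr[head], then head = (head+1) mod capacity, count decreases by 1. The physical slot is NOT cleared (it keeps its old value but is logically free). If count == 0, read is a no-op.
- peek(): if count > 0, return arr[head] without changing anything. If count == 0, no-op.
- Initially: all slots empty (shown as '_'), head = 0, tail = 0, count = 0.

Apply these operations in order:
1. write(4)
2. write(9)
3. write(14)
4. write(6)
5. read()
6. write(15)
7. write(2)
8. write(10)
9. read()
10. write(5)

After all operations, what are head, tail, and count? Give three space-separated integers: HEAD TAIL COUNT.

Answer: 3 3 5

Derivation:
After op 1 (write(4)): arr=[4 _ _ _ _] head=0 tail=1 count=1
After op 2 (write(9)): arr=[4 9 _ _ _] head=0 tail=2 count=2
After op 3 (write(14)): arr=[4 9 14 _ _] head=0 tail=3 count=3
After op 4 (write(6)): arr=[4 9 14 6 _] head=0 tail=4 count=4
After op 5 (read()): arr=[4 9 14 6 _] head=1 tail=4 count=3
After op 6 (write(15)): arr=[4 9 14 6 15] head=1 tail=0 count=4
After op 7 (write(2)): arr=[2 9 14 6 15] head=1 tail=1 count=5
After op 8 (write(10)): arr=[2 10 14 6 15] head=2 tail=2 count=5
After op 9 (read()): arr=[2 10 14 6 15] head=3 tail=2 count=4
After op 10 (write(5)): arr=[2 10 5 6 15] head=3 tail=3 count=5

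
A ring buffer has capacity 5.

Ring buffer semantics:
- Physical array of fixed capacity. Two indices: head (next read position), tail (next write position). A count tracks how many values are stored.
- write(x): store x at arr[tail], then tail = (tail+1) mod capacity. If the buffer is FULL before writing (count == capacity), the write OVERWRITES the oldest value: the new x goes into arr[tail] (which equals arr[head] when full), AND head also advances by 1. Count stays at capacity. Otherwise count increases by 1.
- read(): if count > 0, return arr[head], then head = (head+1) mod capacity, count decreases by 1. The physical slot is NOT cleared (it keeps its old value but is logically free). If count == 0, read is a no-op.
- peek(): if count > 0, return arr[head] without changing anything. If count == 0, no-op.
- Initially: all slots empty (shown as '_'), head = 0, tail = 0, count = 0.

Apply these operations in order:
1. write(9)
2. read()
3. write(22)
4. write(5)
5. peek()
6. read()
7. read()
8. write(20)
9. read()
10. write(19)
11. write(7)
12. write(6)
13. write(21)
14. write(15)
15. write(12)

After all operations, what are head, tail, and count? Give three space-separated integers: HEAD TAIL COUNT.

After op 1 (write(9)): arr=[9 _ _ _ _] head=0 tail=1 count=1
After op 2 (read()): arr=[9 _ _ _ _] head=1 tail=1 count=0
After op 3 (write(22)): arr=[9 22 _ _ _] head=1 tail=2 count=1
After op 4 (write(5)): arr=[9 22 5 _ _] head=1 tail=3 count=2
After op 5 (peek()): arr=[9 22 5 _ _] head=1 tail=3 count=2
After op 6 (read()): arr=[9 22 5 _ _] head=2 tail=3 count=1
After op 7 (read()): arr=[9 22 5 _ _] head=3 tail=3 count=0
After op 8 (write(20)): arr=[9 22 5 20 _] head=3 tail=4 count=1
After op 9 (read()): arr=[9 22 5 20 _] head=4 tail=4 count=0
After op 10 (write(19)): arr=[9 22 5 20 19] head=4 tail=0 count=1
After op 11 (write(7)): arr=[7 22 5 20 19] head=4 tail=1 count=2
After op 12 (write(6)): arr=[7 6 5 20 19] head=4 tail=2 count=3
After op 13 (write(21)): arr=[7 6 21 20 19] head=4 tail=3 count=4
After op 14 (write(15)): arr=[7 6 21 15 19] head=4 tail=4 count=5
After op 15 (write(12)): arr=[7 6 21 15 12] head=0 tail=0 count=5

Answer: 0 0 5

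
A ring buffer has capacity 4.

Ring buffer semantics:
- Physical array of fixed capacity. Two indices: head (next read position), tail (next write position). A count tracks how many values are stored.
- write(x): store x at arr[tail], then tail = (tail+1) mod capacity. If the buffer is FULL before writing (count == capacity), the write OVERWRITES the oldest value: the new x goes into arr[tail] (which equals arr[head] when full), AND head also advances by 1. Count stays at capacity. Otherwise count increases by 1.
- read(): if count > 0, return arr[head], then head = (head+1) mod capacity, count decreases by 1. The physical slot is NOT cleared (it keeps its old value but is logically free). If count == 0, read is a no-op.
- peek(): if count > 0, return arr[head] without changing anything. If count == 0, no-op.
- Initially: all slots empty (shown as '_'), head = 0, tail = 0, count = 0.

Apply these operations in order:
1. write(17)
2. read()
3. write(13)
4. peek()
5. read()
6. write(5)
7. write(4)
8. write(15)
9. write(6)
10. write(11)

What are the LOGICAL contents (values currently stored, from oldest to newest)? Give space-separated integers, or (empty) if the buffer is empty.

After op 1 (write(17)): arr=[17 _ _ _] head=0 tail=1 count=1
After op 2 (read()): arr=[17 _ _ _] head=1 tail=1 count=0
After op 3 (write(13)): arr=[17 13 _ _] head=1 tail=2 count=1
After op 4 (peek()): arr=[17 13 _ _] head=1 tail=2 count=1
After op 5 (read()): arr=[17 13 _ _] head=2 tail=2 count=0
After op 6 (write(5)): arr=[17 13 5 _] head=2 tail=3 count=1
After op 7 (write(4)): arr=[17 13 5 4] head=2 tail=0 count=2
After op 8 (write(15)): arr=[15 13 5 4] head=2 tail=1 count=3
After op 9 (write(6)): arr=[15 6 5 4] head=2 tail=2 count=4
After op 10 (write(11)): arr=[15 6 11 4] head=3 tail=3 count=4

Answer: 4 15 6 11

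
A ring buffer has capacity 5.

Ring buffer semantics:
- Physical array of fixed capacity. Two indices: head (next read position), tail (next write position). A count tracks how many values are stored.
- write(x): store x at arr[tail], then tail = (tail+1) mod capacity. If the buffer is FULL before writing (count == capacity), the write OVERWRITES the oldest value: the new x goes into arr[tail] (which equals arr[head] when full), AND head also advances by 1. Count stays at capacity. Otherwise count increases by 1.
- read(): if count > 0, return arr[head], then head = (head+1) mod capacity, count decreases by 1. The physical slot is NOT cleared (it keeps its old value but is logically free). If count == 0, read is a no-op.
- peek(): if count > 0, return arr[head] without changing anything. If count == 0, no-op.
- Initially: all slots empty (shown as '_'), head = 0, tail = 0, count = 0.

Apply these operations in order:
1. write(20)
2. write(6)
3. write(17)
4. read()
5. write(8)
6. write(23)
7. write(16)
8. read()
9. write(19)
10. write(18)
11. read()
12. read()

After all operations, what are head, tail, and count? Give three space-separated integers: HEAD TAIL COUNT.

Answer: 0 3 3

Derivation:
After op 1 (write(20)): arr=[20 _ _ _ _] head=0 tail=1 count=1
After op 2 (write(6)): arr=[20 6 _ _ _] head=0 tail=2 count=2
After op 3 (write(17)): arr=[20 6 17 _ _] head=0 tail=3 count=3
After op 4 (read()): arr=[20 6 17 _ _] head=1 tail=3 count=2
After op 5 (write(8)): arr=[20 6 17 8 _] head=1 tail=4 count=3
After op 6 (write(23)): arr=[20 6 17 8 23] head=1 tail=0 count=4
After op 7 (write(16)): arr=[16 6 17 8 23] head=1 tail=1 count=5
After op 8 (read()): arr=[16 6 17 8 23] head=2 tail=1 count=4
After op 9 (write(19)): arr=[16 19 17 8 23] head=2 tail=2 count=5
After op 10 (write(18)): arr=[16 19 18 8 23] head=3 tail=3 count=5
After op 11 (read()): arr=[16 19 18 8 23] head=4 tail=3 count=4
After op 12 (read()): arr=[16 19 18 8 23] head=0 tail=3 count=3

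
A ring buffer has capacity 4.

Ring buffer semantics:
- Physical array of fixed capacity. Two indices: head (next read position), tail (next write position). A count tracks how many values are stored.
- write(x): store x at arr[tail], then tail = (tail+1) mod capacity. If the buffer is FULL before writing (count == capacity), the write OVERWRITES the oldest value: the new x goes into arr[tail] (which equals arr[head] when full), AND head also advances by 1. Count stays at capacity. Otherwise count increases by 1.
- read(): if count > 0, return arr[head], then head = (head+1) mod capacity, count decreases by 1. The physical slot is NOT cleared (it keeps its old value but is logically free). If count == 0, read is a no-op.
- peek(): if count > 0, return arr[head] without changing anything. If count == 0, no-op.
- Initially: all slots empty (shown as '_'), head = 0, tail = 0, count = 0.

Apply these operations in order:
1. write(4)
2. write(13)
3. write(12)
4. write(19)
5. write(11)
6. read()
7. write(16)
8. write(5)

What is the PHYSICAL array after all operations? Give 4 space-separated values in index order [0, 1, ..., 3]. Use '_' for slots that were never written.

Answer: 11 16 5 19

Derivation:
After op 1 (write(4)): arr=[4 _ _ _] head=0 tail=1 count=1
After op 2 (write(13)): arr=[4 13 _ _] head=0 tail=2 count=2
After op 3 (write(12)): arr=[4 13 12 _] head=0 tail=3 count=3
After op 4 (write(19)): arr=[4 13 12 19] head=0 tail=0 count=4
After op 5 (write(11)): arr=[11 13 12 19] head=1 tail=1 count=4
After op 6 (read()): arr=[11 13 12 19] head=2 tail=1 count=3
After op 7 (write(16)): arr=[11 16 12 19] head=2 tail=2 count=4
After op 8 (write(5)): arr=[11 16 5 19] head=3 tail=3 count=4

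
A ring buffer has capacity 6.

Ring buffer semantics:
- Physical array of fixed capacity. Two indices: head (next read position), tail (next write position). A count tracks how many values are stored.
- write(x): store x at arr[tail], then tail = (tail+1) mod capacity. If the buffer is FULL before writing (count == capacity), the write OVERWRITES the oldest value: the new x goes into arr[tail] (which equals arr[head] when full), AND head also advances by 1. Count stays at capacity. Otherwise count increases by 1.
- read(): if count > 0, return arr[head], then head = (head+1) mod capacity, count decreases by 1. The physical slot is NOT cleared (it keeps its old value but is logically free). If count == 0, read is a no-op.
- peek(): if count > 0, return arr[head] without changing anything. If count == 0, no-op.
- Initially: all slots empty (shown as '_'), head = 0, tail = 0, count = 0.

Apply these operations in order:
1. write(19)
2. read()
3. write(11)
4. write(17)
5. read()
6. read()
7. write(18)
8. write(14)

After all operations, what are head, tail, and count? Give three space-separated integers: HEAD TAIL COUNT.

Answer: 3 5 2

Derivation:
After op 1 (write(19)): arr=[19 _ _ _ _ _] head=0 tail=1 count=1
After op 2 (read()): arr=[19 _ _ _ _ _] head=1 tail=1 count=0
After op 3 (write(11)): arr=[19 11 _ _ _ _] head=1 tail=2 count=1
After op 4 (write(17)): arr=[19 11 17 _ _ _] head=1 tail=3 count=2
After op 5 (read()): arr=[19 11 17 _ _ _] head=2 tail=3 count=1
After op 6 (read()): arr=[19 11 17 _ _ _] head=3 tail=3 count=0
After op 7 (write(18)): arr=[19 11 17 18 _ _] head=3 tail=4 count=1
After op 8 (write(14)): arr=[19 11 17 18 14 _] head=3 tail=5 count=2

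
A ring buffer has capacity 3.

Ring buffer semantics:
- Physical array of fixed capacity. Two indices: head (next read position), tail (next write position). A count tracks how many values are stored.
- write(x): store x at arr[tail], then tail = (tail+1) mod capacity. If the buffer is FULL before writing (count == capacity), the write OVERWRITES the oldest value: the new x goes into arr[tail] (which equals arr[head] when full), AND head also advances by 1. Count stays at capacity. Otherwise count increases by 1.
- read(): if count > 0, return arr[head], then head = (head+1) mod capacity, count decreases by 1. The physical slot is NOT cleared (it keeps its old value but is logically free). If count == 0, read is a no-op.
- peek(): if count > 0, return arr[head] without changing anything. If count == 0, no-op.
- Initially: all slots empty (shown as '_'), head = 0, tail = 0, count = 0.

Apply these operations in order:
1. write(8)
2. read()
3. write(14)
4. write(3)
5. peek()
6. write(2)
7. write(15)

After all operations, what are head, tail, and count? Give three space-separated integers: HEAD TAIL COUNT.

After op 1 (write(8)): arr=[8 _ _] head=0 tail=1 count=1
After op 2 (read()): arr=[8 _ _] head=1 tail=1 count=0
After op 3 (write(14)): arr=[8 14 _] head=1 tail=2 count=1
After op 4 (write(3)): arr=[8 14 3] head=1 tail=0 count=2
After op 5 (peek()): arr=[8 14 3] head=1 tail=0 count=2
After op 6 (write(2)): arr=[2 14 3] head=1 tail=1 count=3
After op 7 (write(15)): arr=[2 15 3] head=2 tail=2 count=3

Answer: 2 2 3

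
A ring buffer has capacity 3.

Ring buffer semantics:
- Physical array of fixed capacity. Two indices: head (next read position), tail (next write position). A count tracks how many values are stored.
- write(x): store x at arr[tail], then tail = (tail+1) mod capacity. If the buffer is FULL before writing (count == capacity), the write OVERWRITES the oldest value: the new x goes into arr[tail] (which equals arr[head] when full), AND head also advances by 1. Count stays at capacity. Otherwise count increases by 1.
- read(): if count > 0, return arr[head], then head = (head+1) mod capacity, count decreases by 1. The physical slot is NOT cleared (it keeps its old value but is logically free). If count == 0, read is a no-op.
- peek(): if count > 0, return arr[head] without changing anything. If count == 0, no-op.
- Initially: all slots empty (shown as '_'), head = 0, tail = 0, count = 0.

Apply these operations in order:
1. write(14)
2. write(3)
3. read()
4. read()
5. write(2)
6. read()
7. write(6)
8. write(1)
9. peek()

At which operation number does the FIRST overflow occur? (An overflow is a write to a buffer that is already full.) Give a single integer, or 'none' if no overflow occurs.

Answer: none

Derivation:
After op 1 (write(14)): arr=[14 _ _] head=0 tail=1 count=1
After op 2 (write(3)): arr=[14 3 _] head=0 tail=2 count=2
After op 3 (read()): arr=[14 3 _] head=1 tail=2 count=1
After op 4 (read()): arr=[14 3 _] head=2 tail=2 count=0
After op 5 (write(2)): arr=[14 3 2] head=2 tail=0 count=1
After op 6 (read()): arr=[14 3 2] head=0 tail=0 count=0
After op 7 (write(6)): arr=[6 3 2] head=0 tail=1 count=1
After op 8 (write(1)): arr=[6 1 2] head=0 tail=2 count=2
After op 9 (peek()): arr=[6 1 2] head=0 tail=2 count=2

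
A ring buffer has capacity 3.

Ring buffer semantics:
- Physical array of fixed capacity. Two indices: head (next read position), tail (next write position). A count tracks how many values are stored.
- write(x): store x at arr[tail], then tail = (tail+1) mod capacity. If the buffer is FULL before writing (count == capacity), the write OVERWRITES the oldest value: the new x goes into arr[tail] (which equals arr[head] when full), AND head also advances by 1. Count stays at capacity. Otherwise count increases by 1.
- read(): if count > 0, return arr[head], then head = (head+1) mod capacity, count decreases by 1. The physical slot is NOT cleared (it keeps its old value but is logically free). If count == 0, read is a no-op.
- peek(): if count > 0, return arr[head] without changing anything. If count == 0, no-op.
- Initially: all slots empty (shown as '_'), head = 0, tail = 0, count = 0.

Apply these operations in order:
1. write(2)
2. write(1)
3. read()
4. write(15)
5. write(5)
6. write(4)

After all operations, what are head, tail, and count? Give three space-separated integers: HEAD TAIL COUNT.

After op 1 (write(2)): arr=[2 _ _] head=0 tail=1 count=1
After op 2 (write(1)): arr=[2 1 _] head=0 tail=2 count=2
After op 3 (read()): arr=[2 1 _] head=1 tail=2 count=1
After op 4 (write(15)): arr=[2 1 15] head=1 tail=0 count=2
After op 5 (write(5)): arr=[5 1 15] head=1 tail=1 count=3
After op 6 (write(4)): arr=[5 4 15] head=2 tail=2 count=3

Answer: 2 2 3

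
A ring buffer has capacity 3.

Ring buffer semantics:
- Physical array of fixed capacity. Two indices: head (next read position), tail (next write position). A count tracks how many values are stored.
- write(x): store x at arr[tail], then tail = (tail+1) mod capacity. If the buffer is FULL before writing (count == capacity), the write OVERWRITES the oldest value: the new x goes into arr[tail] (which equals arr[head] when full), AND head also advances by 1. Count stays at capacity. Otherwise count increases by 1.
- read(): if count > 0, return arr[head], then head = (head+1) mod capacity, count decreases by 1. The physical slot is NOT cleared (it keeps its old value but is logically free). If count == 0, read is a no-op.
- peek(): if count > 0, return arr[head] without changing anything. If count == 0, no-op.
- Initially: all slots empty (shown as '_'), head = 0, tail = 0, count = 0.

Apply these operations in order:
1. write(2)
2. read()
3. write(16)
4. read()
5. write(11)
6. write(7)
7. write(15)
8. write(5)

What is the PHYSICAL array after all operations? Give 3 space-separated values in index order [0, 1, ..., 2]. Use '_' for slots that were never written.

After op 1 (write(2)): arr=[2 _ _] head=0 tail=1 count=1
After op 2 (read()): arr=[2 _ _] head=1 tail=1 count=0
After op 3 (write(16)): arr=[2 16 _] head=1 tail=2 count=1
After op 4 (read()): arr=[2 16 _] head=2 tail=2 count=0
After op 5 (write(11)): arr=[2 16 11] head=2 tail=0 count=1
After op 6 (write(7)): arr=[7 16 11] head=2 tail=1 count=2
After op 7 (write(15)): arr=[7 15 11] head=2 tail=2 count=3
After op 8 (write(5)): arr=[7 15 5] head=0 tail=0 count=3

Answer: 7 15 5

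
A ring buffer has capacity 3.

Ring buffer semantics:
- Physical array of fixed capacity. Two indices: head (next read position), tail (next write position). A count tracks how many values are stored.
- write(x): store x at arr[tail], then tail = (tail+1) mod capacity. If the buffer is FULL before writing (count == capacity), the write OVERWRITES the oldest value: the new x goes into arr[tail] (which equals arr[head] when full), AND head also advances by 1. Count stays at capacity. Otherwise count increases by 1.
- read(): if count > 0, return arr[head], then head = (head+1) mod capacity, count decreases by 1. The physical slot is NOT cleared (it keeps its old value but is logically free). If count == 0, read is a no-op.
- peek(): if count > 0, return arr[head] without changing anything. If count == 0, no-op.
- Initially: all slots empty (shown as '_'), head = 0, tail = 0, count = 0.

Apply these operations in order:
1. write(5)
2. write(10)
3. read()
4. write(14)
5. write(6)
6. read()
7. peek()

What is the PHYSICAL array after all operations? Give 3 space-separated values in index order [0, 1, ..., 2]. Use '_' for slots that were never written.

Answer: 6 10 14

Derivation:
After op 1 (write(5)): arr=[5 _ _] head=0 tail=1 count=1
After op 2 (write(10)): arr=[5 10 _] head=0 tail=2 count=2
After op 3 (read()): arr=[5 10 _] head=1 tail=2 count=1
After op 4 (write(14)): arr=[5 10 14] head=1 tail=0 count=2
After op 5 (write(6)): arr=[6 10 14] head=1 tail=1 count=3
After op 6 (read()): arr=[6 10 14] head=2 tail=1 count=2
After op 7 (peek()): arr=[6 10 14] head=2 tail=1 count=2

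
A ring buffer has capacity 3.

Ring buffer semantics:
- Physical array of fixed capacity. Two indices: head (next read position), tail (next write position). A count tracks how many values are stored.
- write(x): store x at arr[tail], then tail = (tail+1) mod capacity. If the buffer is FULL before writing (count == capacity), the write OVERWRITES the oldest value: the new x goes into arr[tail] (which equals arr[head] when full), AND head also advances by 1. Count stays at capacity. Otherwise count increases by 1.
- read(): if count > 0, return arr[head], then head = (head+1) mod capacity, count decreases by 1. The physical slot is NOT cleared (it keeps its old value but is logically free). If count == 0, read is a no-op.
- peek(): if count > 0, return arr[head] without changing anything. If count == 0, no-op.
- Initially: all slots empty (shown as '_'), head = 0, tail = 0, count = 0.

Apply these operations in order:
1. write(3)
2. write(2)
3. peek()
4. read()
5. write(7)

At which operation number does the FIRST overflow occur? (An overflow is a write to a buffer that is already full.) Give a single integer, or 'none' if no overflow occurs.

Answer: none

Derivation:
After op 1 (write(3)): arr=[3 _ _] head=0 tail=1 count=1
After op 2 (write(2)): arr=[3 2 _] head=0 tail=2 count=2
After op 3 (peek()): arr=[3 2 _] head=0 tail=2 count=2
After op 4 (read()): arr=[3 2 _] head=1 tail=2 count=1
After op 5 (write(7)): arr=[3 2 7] head=1 tail=0 count=2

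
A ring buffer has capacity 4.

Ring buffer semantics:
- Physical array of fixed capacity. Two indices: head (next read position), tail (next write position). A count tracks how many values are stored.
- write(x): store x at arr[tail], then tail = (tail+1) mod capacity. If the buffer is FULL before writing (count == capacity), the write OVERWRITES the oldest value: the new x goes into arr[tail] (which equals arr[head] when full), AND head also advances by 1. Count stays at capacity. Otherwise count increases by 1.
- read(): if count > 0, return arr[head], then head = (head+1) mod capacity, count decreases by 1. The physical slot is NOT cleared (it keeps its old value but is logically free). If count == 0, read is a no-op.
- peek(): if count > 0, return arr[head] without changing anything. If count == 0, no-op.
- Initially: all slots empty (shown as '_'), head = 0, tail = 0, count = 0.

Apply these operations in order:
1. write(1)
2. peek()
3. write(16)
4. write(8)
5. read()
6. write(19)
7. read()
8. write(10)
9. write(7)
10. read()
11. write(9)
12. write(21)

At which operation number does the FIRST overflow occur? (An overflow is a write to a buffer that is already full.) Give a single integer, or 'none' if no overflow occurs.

Answer: 12

Derivation:
After op 1 (write(1)): arr=[1 _ _ _] head=0 tail=1 count=1
After op 2 (peek()): arr=[1 _ _ _] head=0 tail=1 count=1
After op 3 (write(16)): arr=[1 16 _ _] head=0 tail=2 count=2
After op 4 (write(8)): arr=[1 16 8 _] head=0 tail=3 count=3
After op 5 (read()): arr=[1 16 8 _] head=1 tail=3 count=2
After op 6 (write(19)): arr=[1 16 8 19] head=1 tail=0 count=3
After op 7 (read()): arr=[1 16 8 19] head=2 tail=0 count=2
After op 8 (write(10)): arr=[10 16 8 19] head=2 tail=1 count=3
After op 9 (write(7)): arr=[10 7 8 19] head=2 tail=2 count=4
After op 10 (read()): arr=[10 7 8 19] head=3 tail=2 count=3
After op 11 (write(9)): arr=[10 7 9 19] head=3 tail=3 count=4
After op 12 (write(21)): arr=[10 7 9 21] head=0 tail=0 count=4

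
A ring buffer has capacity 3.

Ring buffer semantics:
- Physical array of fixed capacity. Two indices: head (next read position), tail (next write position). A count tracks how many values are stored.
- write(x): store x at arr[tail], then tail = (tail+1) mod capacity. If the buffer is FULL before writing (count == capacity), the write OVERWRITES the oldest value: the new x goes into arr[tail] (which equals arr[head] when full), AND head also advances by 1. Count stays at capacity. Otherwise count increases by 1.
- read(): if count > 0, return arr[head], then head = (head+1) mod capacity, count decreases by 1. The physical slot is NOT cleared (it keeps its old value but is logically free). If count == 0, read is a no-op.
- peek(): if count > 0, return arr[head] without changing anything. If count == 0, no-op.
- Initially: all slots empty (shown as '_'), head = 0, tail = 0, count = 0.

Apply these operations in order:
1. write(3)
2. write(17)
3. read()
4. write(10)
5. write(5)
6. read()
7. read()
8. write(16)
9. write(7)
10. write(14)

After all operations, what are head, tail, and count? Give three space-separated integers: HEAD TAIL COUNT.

Answer: 1 1 3

Derivation:
After op 1 (write(3)): arr=[3 _ _] head=0 tail=1 count=1
After op 2 (write(17)): arr=[3 17 _] head=0 tail=2 count=2
After op 3 (read()): arr=[3 17 _] head=1 tail=2 count=1
After op 4 (write(10)): arr=[3 17 10] head=1 tail=0 count=2
After op 5 (write(5)): arr=[5 17 10] head=1 tail=1 count=3
After op 6 (read()): arr=[5 17 10] head=2 tail=1 count=2
After op 7 (read()): arr=[5 17 10] head=0 tail=1 count=1
After op 8 (write(16)): arr=[5 16 10] head=0 tail=2 count=2
After op 9 (write(7)): arr=[5 16 7] head=0 tail=0 count=3
After op 10 (write(14)): arr=[14 16 7] head=1 tail=1 count=3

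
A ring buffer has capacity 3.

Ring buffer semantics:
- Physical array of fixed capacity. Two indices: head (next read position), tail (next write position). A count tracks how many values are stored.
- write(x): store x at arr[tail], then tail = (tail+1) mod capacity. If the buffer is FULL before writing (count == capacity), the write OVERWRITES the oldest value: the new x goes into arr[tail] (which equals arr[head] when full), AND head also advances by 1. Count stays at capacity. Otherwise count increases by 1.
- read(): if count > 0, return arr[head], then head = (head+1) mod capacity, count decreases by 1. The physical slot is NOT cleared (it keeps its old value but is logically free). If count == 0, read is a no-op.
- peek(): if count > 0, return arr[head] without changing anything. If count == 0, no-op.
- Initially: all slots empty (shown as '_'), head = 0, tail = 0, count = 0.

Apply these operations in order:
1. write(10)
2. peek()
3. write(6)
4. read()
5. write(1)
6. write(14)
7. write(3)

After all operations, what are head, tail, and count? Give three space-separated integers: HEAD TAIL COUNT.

Answer: 2 2 3

Derivation:
After op 1 (write(10)): arr=[10 _ _] head=0 tail=1 count=1
After op 2 (peek()): arr=[10 _ _] head=0 tail=1 count=1
After op 3 (write(6)): arr=[10 6 _] head=0 tail=2 count=2
After op 4 (read()): arr=[10 6 _] head=1 tail=2 count=1
After op 5 (write(1)): arr=[10 6 1] head=1 tail=0 count=2
After op 6 (write(14)): arr=[14 6 1] head=1 tail=1 count=3
After op 7 (write(3)): arr=[14 3 1] head=2 tail=2 count=3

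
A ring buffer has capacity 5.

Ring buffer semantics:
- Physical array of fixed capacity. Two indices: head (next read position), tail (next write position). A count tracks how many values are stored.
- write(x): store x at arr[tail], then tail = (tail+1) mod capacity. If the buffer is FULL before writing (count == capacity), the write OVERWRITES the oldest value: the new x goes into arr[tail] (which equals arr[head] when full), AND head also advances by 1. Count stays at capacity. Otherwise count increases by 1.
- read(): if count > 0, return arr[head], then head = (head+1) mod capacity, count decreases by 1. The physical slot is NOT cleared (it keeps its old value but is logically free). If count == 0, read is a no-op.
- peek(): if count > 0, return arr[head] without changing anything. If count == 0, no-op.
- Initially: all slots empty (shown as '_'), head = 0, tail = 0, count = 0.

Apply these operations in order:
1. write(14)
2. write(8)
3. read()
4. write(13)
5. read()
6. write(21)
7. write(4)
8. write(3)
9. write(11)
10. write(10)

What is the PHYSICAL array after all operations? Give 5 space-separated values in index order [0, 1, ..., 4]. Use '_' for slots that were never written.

After op 1 (write(14)): arr=[14 _ _ _ _] head=0 tail=1 count=1
After op 2 (write(8)): arr=[14 8 _ _ _] head=0 tail=2 count=2
After op 3 (read()): arr=[14 8 _ _ _] head=1 tail=2 count=1
After op 4 (write(13)): arr=[14 8 13 _ _] head=1 tail=3 count=2
After op 5 (read()): arr=[14 8 13 _ _] head=2 tail=3 count=1
After op 6 (write(21)): arr=[14 8 13 21 _] head=2 tail=4 count=2
After op 7 (write(4)): arr=[14 8 13 21 4] head=2 tail=0 count=3
After op 8 (write(3)): arr=[3 8 13 21 4] head=2 tail=1 count=4
After op 9 (write(11)): arr=[3 11 13 21 4] head=2 tail=2 count=5
After op 10 (write(10)): arr=[3 11 10 21 4] head=3 tail=3 count=5

Answer: 3 11 10 21 4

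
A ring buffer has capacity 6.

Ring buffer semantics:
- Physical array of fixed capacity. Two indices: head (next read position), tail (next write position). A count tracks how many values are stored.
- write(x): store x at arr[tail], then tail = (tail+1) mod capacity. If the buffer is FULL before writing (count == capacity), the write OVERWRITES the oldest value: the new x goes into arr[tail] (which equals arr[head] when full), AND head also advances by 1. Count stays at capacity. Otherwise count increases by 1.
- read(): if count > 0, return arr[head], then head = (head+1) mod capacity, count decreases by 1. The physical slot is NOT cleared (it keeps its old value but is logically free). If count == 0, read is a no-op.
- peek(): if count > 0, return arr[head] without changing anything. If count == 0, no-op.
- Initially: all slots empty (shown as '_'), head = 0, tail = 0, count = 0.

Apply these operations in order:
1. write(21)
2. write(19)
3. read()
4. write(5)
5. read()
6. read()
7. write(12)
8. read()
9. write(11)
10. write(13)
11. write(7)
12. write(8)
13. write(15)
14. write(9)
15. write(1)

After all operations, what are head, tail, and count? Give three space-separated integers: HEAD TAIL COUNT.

Answer: 5 5 6

Derivation:
After op 1 (write(21)): arr=[21 _ _ _ _ _] head=0 tail=1 count=1
After op 2 (write(19)): arr=[21 19 _ _ _ _] head=0 tail=2 count=2
After op 3 (read()): arr=[21 19 _ _ _ _] head=1 tail=2 count=1
After op 4 (write(5)): arr=[21 19 5 _ _ _] head=1 tail=3 count=2
After op 5 (read()): arr=[21 19 5 _ _ _] head=2 tail=3 count=1
After op 6 (read()): arr=[21 19 5 _ _ _] head=3 tail=3 count=0
After op 7 (write(12)): arr=[21 19 5 12 _ _] head=3 tail=4 count=1
After op 8 (read()): arr=[21 19 5 12 _ _] head=4 tail=4 count=0
After op 9 (write(11)): arr=[21 19 5 12 11 _] head=4 tail=5 count=1
After op 10 (write(13)): arr=[21 19 5 12 11 13] head=4 tail=0 count=2
After op 11 (write(7)): arr=[7 19 5 12 11 13] head=4 tail=1 count=3
After op 12 (write(8)): arr=[7 8 5 12 11 13] head=4 tail=2 count=4
After op 13 (write(15)): arr=[7 8 15 12 11 13] head=4 tail=3 count=5
After op 14 (write(9)): arr=[7 8 15 9 11 13] head=4 tail=4 count=6
After op 15 (write(1)): arr=[7 8 15 9 1 13] head=5 tail=5 count=6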